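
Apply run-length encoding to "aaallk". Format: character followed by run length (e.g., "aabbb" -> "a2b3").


Input: 'aaallk'
Operation: identify consecutive runs
Runs: 'aaa' -> a3, 'll' -> l2, 'k' -> k1
Encoded: a3l2k1


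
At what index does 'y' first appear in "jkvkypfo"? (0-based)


Input string: 'jkvkypfo'
Target: 'y'
Scanning left to right: s[0]='j', s[1]='k', s[2]='v', s[3]='k', s[4]='y'
First match at index: 4


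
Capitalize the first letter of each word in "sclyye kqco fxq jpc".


Input string: 'sclyye kqco fxq jpc'
Operation: capitalize first letter of each word
Word transformations: 'sclyye'->'Sclyye', 'kqco'->'Kqco', 'fxq'->'Fxq', 'jpc'->'Jpc'
Result: Sclyye Kqco Fxq Jpc


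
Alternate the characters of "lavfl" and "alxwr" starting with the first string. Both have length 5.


String 1: 'lavfl'
String 2: 'alxwr'
Operation: alternate characters
Pairs: 'l'+'a', 'a'+'l', 'v'+'x', 'f'+'w', 'l'+'r'
Result: laalvxfwlr


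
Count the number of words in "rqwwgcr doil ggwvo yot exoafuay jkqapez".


Input string: 'rqwwgcr doil ggwvo yot exoafuay jkqapez'
Operation: split by spaces
Words found: 'rqwwgcr', 'doil', 'ggwvo', 'yot', 'exoafuay', 'jkqapez'
Word count: 6


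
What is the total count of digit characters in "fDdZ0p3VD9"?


Input string: 'fDdZ0p3VD9'
Operation: count digit characters (0-9)
Scan: 'f', 'D', 'd', 'Z', '0'(digit), 'p', '3'(digit), 'V', 'D', '9'(digit)
Digits found: 3
Result: 3


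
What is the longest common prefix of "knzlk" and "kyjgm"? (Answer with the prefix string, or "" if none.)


String 1: 'knzlk'
String 2: 'kyjgm'
Compare position by position:
pos 0: 'k' vs 'k' match
pos 1: 'n' vs 'y' differ -> stop
Longest common prefix: "k" (length 1)


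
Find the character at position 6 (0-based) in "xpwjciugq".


Input string: 'xpwjciugq'
Operation: get character at index 6
Index mapping: s[0]='x', s[1]='p', s[2]='w', s[3]='j', s[4]='c', s[5]='i', s[6]='u'
Result: 'u'


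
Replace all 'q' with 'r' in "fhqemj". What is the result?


Input string: 'fhqemj'
Operation: replace 'q' with 'r'
Positions of 'q': 2
After replacement: fhremj


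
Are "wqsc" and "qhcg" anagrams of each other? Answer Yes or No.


String 1: 'wqsc' -> sorted: 'cqsw'
String 2: 'qhcg' -> sorted: 'cghq'
Compare sorted forms: 'cqsw' != 'cghq'
Anagram: No


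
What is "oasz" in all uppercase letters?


Input string: 'oasz'
Operation: convert each letter to uppercase
Mapping: 'o'->'O', 'a'->'A', 's'->'S', 'z'->'Z'
Result: OASZ


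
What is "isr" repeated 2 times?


Input string: 'isr'
Operation: repeat 2 times
Concatenation: 'isr' + 'isr'
Result: isrisr


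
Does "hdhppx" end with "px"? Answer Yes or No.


Input string: 'hdhppx'
Suffix to check: 'px'
Last 2 characters of input: 'px'
Match: True
Result: Yes


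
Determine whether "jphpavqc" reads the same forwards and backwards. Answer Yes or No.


Input string: 'jphpavqc'
Reversed: 'cqvaphpj'
Compare pairs: s[0]='j' vs s[7]='c' (mismatch), s[1]='p' vs s[6]='q' (mismatch), s[2]='h' vs s[5]='v' (mismatch), s[3]='p' vs s[4]='a' (mismatch)
Palindrome: No


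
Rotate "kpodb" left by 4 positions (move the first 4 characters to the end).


Input: 'kpodb', shift = 4
Operation: split at index 4 and swap parts
Front part s[0:4] = 'kpod'
Back part s[4:] = 'b'
Rotated = back + front = 'b' + 'kpod'
Result: bkpod


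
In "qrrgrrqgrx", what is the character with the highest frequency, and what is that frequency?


Input: 'qrrgrrqgrx'
Operation: tally each character
Counts: 'g':2, 'q':2, 'r':5, 'x':1
Maximum: 'r' appears 5 times


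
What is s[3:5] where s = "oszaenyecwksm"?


Input string: 'oszaenyecwksm'
Operation: slice [3:5]
Extract characters: s[3]='a', s[4]='e'
Result: ae


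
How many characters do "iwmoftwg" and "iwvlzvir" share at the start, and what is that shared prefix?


String 1: 'iwmoftwg'
String 2: 'iwvlzvir'
Compare position by position:
pos 0: 'i' vs 'i' match
pos 1: 'w' vs 'w' match
pos 2: 'm' vs 'v' differ -> stop
Longest common prefix: "iw" (length 2)


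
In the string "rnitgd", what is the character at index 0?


Input string: 'rnitgd'
Operation: get character at index 0
Index mapping: s[0]='r'
Result: 'r'


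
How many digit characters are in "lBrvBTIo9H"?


Input string: 'lBrvBTIo9H'
Operation: count digit characters (0-9)
Scan: 'l', 'B', 'r', 'v', 'B', 'T', 'I', 'o', '9'(digit), 'H'
Digits found: 1
Result: 1


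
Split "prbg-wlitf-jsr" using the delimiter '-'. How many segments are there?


Input string: 'prbg-wlitf-jsr'
Delimiter: '-'
Split result: 'prbg', 'wlitf', 'jsr'
Number of parts: 3


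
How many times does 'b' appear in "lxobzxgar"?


Input string: 'lxobzxgar'
Target character: 'b'
Scan each position: s[3]='b'
Matches found at indices: 3
Total: 1


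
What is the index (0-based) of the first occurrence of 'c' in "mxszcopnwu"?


Input string: 'mxszcopnwu'
Target: 'c'
Scanning left to right: s[0]='m', s[1]='x', s[2]='s', s[3]='z', s[4]='c'
First match at index: 4


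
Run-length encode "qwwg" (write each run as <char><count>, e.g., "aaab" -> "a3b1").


Input: 'qwwg'
Operation: identify consecutive runs
Runs: 'q' -> q1, 'ww' -> w2, 'g' -> g1
Encoded: q1w2g1


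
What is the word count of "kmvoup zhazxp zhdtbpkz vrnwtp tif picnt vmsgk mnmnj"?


Input string: 'kmvoup zhazxp zhdtbpkz vrnwtp tif picnt vmsgk mnmnj'
Operation: split by spaces
Words found: 'kmvoup', 'zhazxp', 'zhdtbpkz', 'vrnwtp', 'tif', 'picnt', 'vmsgk', 'mnmnj'
Word count: 8


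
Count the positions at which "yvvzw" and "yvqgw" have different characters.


String 1: 'yvvzw'
String 2: 'yvqgw'
Compare each position: pos 0: 'y'=='y', pos 1: 'v'=='v', pos 2: 'v'!='q', pos 3: 'z'!='g', pos 4: 'w'=='w'
Differing positions: 2
Hamming distance: 2


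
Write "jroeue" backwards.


Input string: 'jroeue'
Operation: reverse character order
Original order: 'j' -> 'r' -> 'o' -> 'e' -> 'u' -> 'e'
Reversed order: 'e' -> 'u' -> 'e' -> 'o' -> 'r' -> 'j'
Result: eueorj


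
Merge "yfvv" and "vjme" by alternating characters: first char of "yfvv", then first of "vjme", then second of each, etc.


String 1: 'yfvv'
String 2: 'vjme'
Operation: alternate characters
Pairs: 'y'+'v', 'f'+'j', 'v'+'m', 'v'+'e'
Result: yvfjvmve


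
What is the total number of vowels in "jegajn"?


Input string: 'jegajn'
Operation: count vowels (a, e, i, o, u)
Scan: s[0]='j', s[1]='e' (vowel), s[2]='g', s[3]='a' (vowel), s[4]='j', s[5]='n'
Vowels found: 2
Result: 2


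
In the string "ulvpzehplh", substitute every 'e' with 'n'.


Input string: 'ulvpzehplh'
Operation: replace 'e' with 'n'
Positions of 'e': 5
After replacement: ulvpznhplh


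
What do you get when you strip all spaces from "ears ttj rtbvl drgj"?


Input string: 'ears ttj rtbvl drgj'
Operation: remove all spaces
Words: 'ears', 'ttj', 'rtbvl', 'drgj'
Join without spaces: earsttjrtbvldrgj


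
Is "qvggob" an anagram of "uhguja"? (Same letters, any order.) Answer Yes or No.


String 1: 'uhguja' -> sorted: 'aghjuu'
String 2: 'qvggob' -> sorted: 'bggoqv'
Compare sorted forms: 'aghjuu' != 'bggoqv'
Anagram: No


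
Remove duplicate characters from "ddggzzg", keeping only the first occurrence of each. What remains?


Input: 'ddggzzg'
Operation: keep first occurrence of each character
Scan: s[0]='d' new -> keep; s[1]='d' seen -> skip; s[2]='g' new -> keep; s[3]='g' seen -> skip; s[4]='z' new -> keep; s[5]='z' seen -> skip; s[6]='g' seen -> skip
Result: dgz


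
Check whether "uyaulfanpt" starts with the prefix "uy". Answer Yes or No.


Input string: 'uyaulfanpt'
Prefix to check: 'uy'
First 2 characters of input: 'uy'
Match: True
Result: Yes


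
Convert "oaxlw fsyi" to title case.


Input string: 'oaxlw fsyi'
Operation: capitalize first letter of each word
Word transformations: 'oaxlw'->'Oaxlw', 'fsyi'->'Fsyi'
Result: Oaxlw Fsyi


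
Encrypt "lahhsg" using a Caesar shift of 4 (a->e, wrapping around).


Input: 'lahhsg', shift = 4
Operation: for each letter, (position + 4) mod 26
Mapping: 'l'(11+4=15)->'p', 'a'(0+4=4)->'e', 'h'(7+4=11)->'l', 'h'(7+4=11)->'l', 's'(18+4=22)->'w', 'g'(6+4=10)->'k'
Result: pellwk


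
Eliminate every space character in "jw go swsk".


Input string: 'jw go swsk'
Operation: remove all spaces
Words: 'jw', 'go', 'swsk'
Join without spaces: jwgoswsk


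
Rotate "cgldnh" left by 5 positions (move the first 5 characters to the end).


Input: 'cgldnh', shift = 5
Operation: split at index 5 and swap parts
Front part s[0:5] = 'cgldn'
Back part s[5:] = 'h'
Rotated = back + front = 'h' + 'cgldn'
Result: hcgldn


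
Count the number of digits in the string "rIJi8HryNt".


Input string: 'rIJi8HryNt'
Operation: count digit characters (0-9)
Scan: 'r', 'I', 'J', 'i', '8'(digit), 'H', 'r', 'y', 'N', 't'
Digits found: 1
Result: 1


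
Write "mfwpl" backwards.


Input string: 'mfwpl'
Operation: reverse character order
Original order: 'm' -> 'f' -> 'w' -> 'p' -> 'l'
Reversed order: 'l' -> 'p' -> 'w' -> 'f' -> 'm'
Result: lpwfm


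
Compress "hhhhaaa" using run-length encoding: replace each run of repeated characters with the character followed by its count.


Input: 'hhhhaaa'
Operation: identify consecutive runs
Runs: 'hhhh' -> h4, 'aaa' -> a3
Encoded: h4a3


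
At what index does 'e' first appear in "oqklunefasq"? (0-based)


Input string: 'oqklunefasq'
Target: 'e'
Scanning left to right: s[0]='o', s[1]='q', s[2]='k', s[3]='l', s[4]='u', s[5]='n', s[6]='e'
First match at index: 6


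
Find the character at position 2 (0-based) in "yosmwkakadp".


Input string: 'yosmwkakadp'
Operation: get character at index 2
Index mapping: s[0]='y', s[1]='o', s[2]='s'
Result: 's'


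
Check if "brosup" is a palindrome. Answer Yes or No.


Input string: 'brosup'
Reversed: 'pusorb'
Compare pairs: s[0]='b' vs s[5]='p' (mismatch), s[1]='r' vs s[4]='u' (mismatch), s[2]='o' vs s[3]='s' (mismatch)
Palindrome: No


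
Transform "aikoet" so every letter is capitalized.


Input string: 'aikoet'
Operation: convert each letter to uppercase
Mapping: 'a'->'A', 'i'->'I', 'k'->'K', 'o'->'O', 'e'->'E', 't'->'T'
Result: AIKOET


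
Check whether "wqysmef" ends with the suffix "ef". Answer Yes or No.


Input string: 'wqysmef'
Suffix to check: 'ef'
Last 2 characters of input: 'ef'
Match: True
Result: Yes


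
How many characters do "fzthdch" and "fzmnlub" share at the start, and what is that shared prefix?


String 1: 'fzthdch'
String 2: 'fzmnlub'
Compare position by position:
pos 0: 'f' vs 'f' match
pos 1: 'z' vs 'z' match
pos 2: 't' vs 'm' differ -> stop
Longest common prefix: "fz" (length 2)


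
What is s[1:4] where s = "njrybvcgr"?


Input string: 'njrybvcgr'
Operation: slice [1:4]
Extract characters: s[1]='j', s[2]='r', s[3]='y'
Result: jry


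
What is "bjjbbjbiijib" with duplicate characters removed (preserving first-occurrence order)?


Input: 'bjjbbjbiijib'
Operation: keep first occurrence of each character
Scan: s[0]='b' new -> keep; s[1]='j' new -> keep; s[2]='j' seen -> skip; s[3]='b' seen -> skip; s[4]='b' seen -> skip; s[5]='j' seen -> skip; s[6]='b' seen -> skip; s[7]='i' new -> keep; s[8]='i' seen -> skip; s[9]='j' seen -> skip; s[10]='i' seen -> skip; s[11]='b' seen -> skip
Result: bji


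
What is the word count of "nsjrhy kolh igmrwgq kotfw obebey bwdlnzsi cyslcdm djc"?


Input string: 'nsjrhy kolh igmrwgq kotfw obebey bwdlnzsi cyslcdm djc'
Operation: split by spaces
Words found: 'nsjrhy', 'kolh', 'igmrwgq', 'kotfw', 'obebey', 'bwdlnzsi', 'cyslcdm', 'djc'
Word count: 8


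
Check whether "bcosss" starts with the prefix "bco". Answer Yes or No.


Input string: 'bcosss'
Prefix to check: 'bco'
First 3 characters of input: 'bco'
Match: True
Result: Yes


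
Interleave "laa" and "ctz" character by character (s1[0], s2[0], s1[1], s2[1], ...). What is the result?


String 1: 'laa'
String 2: 'ctz'
Operation: alternate characters
Pairs: 'l'+'c', 'a'+'t', 'a'+'z'
Result: lcataz


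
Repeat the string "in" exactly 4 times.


Input string: 'in'
Operation: repeat 4 times
Concatenation: 'in' + 'in' + 'in' + 'in'
Result: inininin


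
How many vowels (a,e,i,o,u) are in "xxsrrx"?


Input string: 'xxsrrx'
Operation: count vowels (a, e, i, o, u)
Scan: s[0]='x', s[1]='x', s[2]='s', s[3]='r', s[4]='r', s[5]='x'
Vowels found: 0
Result: 0


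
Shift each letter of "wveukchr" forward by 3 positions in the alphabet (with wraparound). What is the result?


Input: 'wveukchr', shift = 3
Operation: for each letter, (position + 3) mod 26
Mapping: 'w'(22+3=25)->'z', 'v'(21+3=24)->'y', 'e'(4+3=7)->'h', 'u'(20+3=23)->'x', 'k'(10+3=13)->'n', 'c'(2+3=5)->'f', 'h'(7+3=10)->'k', 'r'(17+3=20)->'u'
Result: zyhxnfku


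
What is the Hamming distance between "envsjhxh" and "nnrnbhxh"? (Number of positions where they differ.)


String 1: 'envsjhxh'
String 2: 'nnrnbhxh'
Compare each position: pos 0: 'e'!='n', pos 1: 'n'=='n', pos 2: 'v'!='r', pos 3: 's'!='n', pos 4: 'j'!='b', pos 5: 'h'=='h', pos 6: 'x'=='x', pos 7: 'h'=='h'
Differing positions: 4
Hamming distance: 4


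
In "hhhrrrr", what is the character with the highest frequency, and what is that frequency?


Input: 'hhhrrrr'
Operation: tally each character
Counts: 'h':3, 'r':4
Maximum: 'r' appears 4 times


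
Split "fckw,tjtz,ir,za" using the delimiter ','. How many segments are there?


Input string: 'fckw,tjtz,ir,za'
Delimiter: ','
Split result: 'fckw', 'tjtz', 'ir', 'za'
Number of parts: 4


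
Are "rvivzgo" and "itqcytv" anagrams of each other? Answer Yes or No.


String 1: 'rvivzgo' -> sorted: 'giorvvz'
String 2: 'itqcytv' -> sorted: 'ciqttvy'
Compare sorted forms: 'giorvvz' != 'ciqttvy'
Anagram: No


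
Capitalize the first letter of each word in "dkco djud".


Input string: 'dkco djud'
Operation: capitalize first letter of each word
Word transformations: 'dkco'->'Dkco', 'djud'->'Djud'
Result: Dkco Djud


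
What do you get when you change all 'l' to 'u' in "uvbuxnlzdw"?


Input string: 'uvbuxnlzdw'
Operation: replace 'l' with 'u'
Positions of 'l': 6
After replacement: uvbuxnuzdw


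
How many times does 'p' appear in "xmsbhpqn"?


Input string: 'xmsbhpqn'
Target character: 'p'
Scan each position: s[5]='p'
Matches found at indices: 5
Total: 1


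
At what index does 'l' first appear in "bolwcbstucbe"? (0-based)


Input string: 'bolwcbstucbe'
Target: 'l'
Scanning left to right: s[0]='b', s[1]='o', s[2]='l'
First match at index: 2


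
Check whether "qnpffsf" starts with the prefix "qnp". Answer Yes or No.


Input string: 'qnpffsf'
Prefix to check: 'qnp'
First 3 characters of input: 'qnp'
Match: True
Result: Yes


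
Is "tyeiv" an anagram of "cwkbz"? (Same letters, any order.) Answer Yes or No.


String 1: 'cwkbz' -> sorted: 'bckwz'
String 2: 'tyeiv' -> sorted: 'eitvy'
Compare sorted forms: 'bckwz' != 'eitvy'
Anagram: No


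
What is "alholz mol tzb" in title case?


Input string: 'alholz mol tzb'
Operation: capitalize first letter of each word
Word transformations: 'alholz'->'Alholz', 'mol'->'Mol', 'tzb'->'Tzb'
Result: Alholz Mol Tzb


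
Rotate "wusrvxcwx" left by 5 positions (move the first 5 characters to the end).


Input: 'wusrvxcwx', shift = 5
Operation: split at index 5 and swap parts
Front part s[0:5] = 'wusrv'
Back part s[5:] = 'xcwx'
Rotated = back + front = 'xcwx' + 'wusrv'
Result: xcwxwusrv


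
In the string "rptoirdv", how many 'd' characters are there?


Input string: 'rptoirdv'
Target character: 'd'
Scan each position: s[6]='d'
Matches found at indices: 6
Total: 1


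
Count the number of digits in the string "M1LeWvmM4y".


Input string: 'M1LeWvmM4y'
Operation: count digit characters (0-9)
Scan: 'M', '1'(digit), 'L', 'e', 'W', 'v', 'm', 'M', '4'(digit), 'y'
Digits found: 2
Result: 2


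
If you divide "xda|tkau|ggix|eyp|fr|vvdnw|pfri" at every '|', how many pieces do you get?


Input string: 'xda|tkau|ggix|eyp|fr|vvdnw|pfri'
Delimiter: '|'
Split result: 'xda', 'tkau', 'ggix', 'eyp', 'fr', 'vvdnw', 'pfri'
Number of parts: 7


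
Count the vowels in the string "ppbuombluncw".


Input string: 'ppbuombluncw'
Operation: count vowels (a, e, i, o, u)
Scan: s[0]='p', s[1]='p', s[2]='b', s[3]='u' (vowel), s[4]='o' (vowel), s[5]='m', s[6]='b', s[7]='l', s[8]='u' (vowel), s[9]='n', s[10]='c', s[11]='w'
Vowels found: 3
Result: 3


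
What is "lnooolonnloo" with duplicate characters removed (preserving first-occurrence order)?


Input: 'lnooolonnloo'
Operation: keep first occurrence of each character
Scan: s[0]='l' new -> keep; s[1]='n' new -> keep; s[2]='o' new -> keep; s[3]='o' seen -> skip; s[4]='o' seen -> skip; s[5]='l' seen -> skip; s[6]='o' seen -> skip; s[7]='n' seen -> skip; s[8]='n' seen -> skip; s[9]='l' seen -> skip; s[10]='o' seen -> skip; s[11]='o' seen -> skip
Result: lno


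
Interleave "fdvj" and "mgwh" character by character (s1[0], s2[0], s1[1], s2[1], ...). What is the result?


String 1: 'fdvj'
String 2: 'mgwh'
Operation: alternate characters
Pairs: 'f'+'m', 'd'+'g', 'v'+'w', 'j'+'h'
Result: fmdgvwjh


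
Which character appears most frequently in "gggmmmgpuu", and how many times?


Input: 'gggmmmgpuu'
Operation: tally each character
Counts: 'g':4, 'm':3, 'p':1, 'u':2
Maximum: 'g' appears 4 times


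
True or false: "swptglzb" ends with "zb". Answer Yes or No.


Input string: 'swptglzb'
Suffix to check: 'zb'
Last 2 characters of input: 'zb'
Match: True
Result: Yes


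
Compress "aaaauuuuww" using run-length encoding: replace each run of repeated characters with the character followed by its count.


Input: 'aaaauuuuww'
Operation: identify consecutive runs
Runs: 'aaaa' -> a4, 'uuuu' -> u4, 'ww' -> w2
Encoded: a4u4w2


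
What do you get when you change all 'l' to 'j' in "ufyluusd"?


Input string: 'ufyluusd'
Operation: replace 'l' with 'j'
Positions of 'l': 3
After replacement: ufyjuusd


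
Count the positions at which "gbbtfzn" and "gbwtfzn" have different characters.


String 1: 'gbbtfzn'
String 2: 'gbwtfzn'
Compare each position: pos 0: 'g'=='g', pos 1: 'b'=='b', pos 2: 'b'!='w', pos 3: 't'=='t', pos 4: 'f'=='f', pos 5: 'z'=='z', pos 6: 'n'=='n'
Differing positions: 1
Hamming distance: 1


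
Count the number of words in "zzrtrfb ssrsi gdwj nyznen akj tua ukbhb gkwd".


Input string: 'zzrtrfb ssrsi gdwj nyznen akj tua ukbhb gkwd'
Operation: split by spaces
Words found: 'zzrtrfb', 'ssrsi', 'gdwj', 'nyznen', 'akj', 'tua', 'ukbhb', 'gkwd'
Word count: 8


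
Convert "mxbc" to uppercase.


Input string: 'mxbc'
Operation: convert each letter to uppercase
Mapping: 'm'->'M', 'x'->'X', 'b'->'B', 'c'->'C'
Result: MXBC


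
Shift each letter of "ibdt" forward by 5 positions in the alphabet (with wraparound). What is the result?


Input: 'ibdt', shift = 5
Operation: for each letter, (position + 5) mod 26
Mapping: 'i'(8+5=13)->'n', 'b'(1+5=6)->'g', 'd'(3+5=8)->'i', 't'(19+5=24)->'y'
Result: ngiy


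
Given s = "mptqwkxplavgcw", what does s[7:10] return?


Input string: 'mptqwkxplavgcw'
Operation: slice [7:10]
Extract characters: s[7]='p', s[8]='l', s[9]='a'
Result: pla


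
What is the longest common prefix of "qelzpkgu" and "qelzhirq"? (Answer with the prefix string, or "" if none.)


String 1: 'qelzpkgu'
String 2: 'qelzhirq'
Compare position by position:
pos 0: 'q' vs 'q' match
pos 1: 'e' vs 'e' match
pos 2: 'l' vs 'l' match
pos 3: 'z' vs 'z' match
pos 4: 'p' vs 'h' differ -> stop
Longest common prefix: "qelz" (length 4)


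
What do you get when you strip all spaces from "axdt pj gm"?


Input string: 'axdt pj gm'
Operation: remove all spaces
Words: 'axdt', 'pj', 'gm'
Join without spaces: axdtpjgm


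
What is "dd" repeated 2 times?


Input string: 'dd'
Operation: repeat 2 times
Concatenation: 'dd' + 'dd'
Result: dddd


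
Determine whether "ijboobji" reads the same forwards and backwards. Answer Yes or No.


Input string: 'ijboobji'
Reversed: 'ijboobji'
Compare pairs: s[0]='i' vs s[7]='i' (match), s[1]='j' vs s[6]='j' (match), s[2]='b' vs s[5]='b' (match), s[3]='o' vs s[4]='o' (match)
Palindrome: Yes


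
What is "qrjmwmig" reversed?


Input string: 'qrjmwmig'
Operation: reverse character order
Original order: 'q' -> 'r' -> 'j' -> 'm' -> 'w' -> 'm' -> 'i' -> 'g'
Reversed order: 'g' -> 'i' -> 'm' -> 'w' -> 'm' -> 'j' -> 'r' -> 'q'
Result: gimwmjrq


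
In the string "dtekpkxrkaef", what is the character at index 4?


Input string: 'dtekpkxrkaef'
Operation: get character at index 4
Index mapping: s[0]='d', s[1]='t', s[2]='e', s[3]='k', s[4]='p'
Result: 'p'


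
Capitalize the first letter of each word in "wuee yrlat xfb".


Input string: 'wuee yrlat xfb'
Operation: capitalize first letter of each word
Word transformations: 'wuee'->'Wuee', 'yrlat'->'Yrlat', 'xfb'->'Xfb'
Result: Wuee Yrlat Xfb


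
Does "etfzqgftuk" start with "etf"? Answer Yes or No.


Input string: 'etfzqgftuk'
Prefix to check: 'etf'
First 3 characters of input: 'etf'
Match: True
Result: Yes


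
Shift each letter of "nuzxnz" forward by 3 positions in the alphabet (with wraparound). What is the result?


Input: 'nuzxnz', shift = 3
Operation: for each letter, (position + 3) mod 26
Mapping: 'n'(13+3=16)->'q', 'u'(20+3=23)->'x', 'z'(25+3=28, 28 mod 26=2)->'c', 'x'(23+3=26, 26 mod 26=0)->'a', 'n'(13+3=16)->'q', 'z'(25+3=28, 28 mod 26=2)->'c'
Result: qxcaqc


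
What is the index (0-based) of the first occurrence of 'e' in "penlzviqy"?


Input string: 'penlzviqy'
Target: 'e'
Scanning left to right: s[0]='p', s[1]='e'
First match at index: 1


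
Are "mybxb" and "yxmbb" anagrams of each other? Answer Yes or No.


String 1: 'mybxb' -> sorted: 'bbmxy'
String 2: 'yxmbb' -> sorted: 'bbmxy'
Compare sorted forms: 'bbmxy' == 'bbmxy'
Anagram: Yes


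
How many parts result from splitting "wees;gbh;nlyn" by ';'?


Input string: 'wees;gbh;nlyn'
Delimiter: ';'
Split result: 'wees', 'gbh', 'nlyn'
Number of parts: 3


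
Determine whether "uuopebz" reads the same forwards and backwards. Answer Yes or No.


Input string: 'uuopebz'
Reversed: 'zbepouu'
Compare pairs: s[0]='u' vs s[6]='z' (mismatch), s[1]='u' vs s[5]='b' (mismatch), s[2]='o' vs s[4]='e' (mismatch)
Palindrome: No


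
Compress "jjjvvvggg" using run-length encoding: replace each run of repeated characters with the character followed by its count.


Input: 'jjjvvvggg'
Operation: identify consecutive runs
Runs: 'jjj' -> j3, 'vvv' -> v3, 'ggg' -> g3
Encoded: j3v3g3


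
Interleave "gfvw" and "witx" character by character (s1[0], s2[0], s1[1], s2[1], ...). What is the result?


String 1: 'gfvw'
String 2: 'witx'
Operation: alternate characters
Pairs: 'g'+'w', 'f'+'i', 'v'+'t', 'w'+'x'
Result: gwfivtwx


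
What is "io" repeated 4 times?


Input string: 'io'
Operation: repeat 4 times
Concatenation: 'io' + 'io' + 'io' + 'io'
Result: ioioioio


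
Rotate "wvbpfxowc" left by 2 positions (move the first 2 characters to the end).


Input: 'wvbpfxowc', shift = 2
Operation: split at index 2 and swap parts
Front part s[0:2] = 'wv'
Back part s[2:] = 'bpfxowc'
Rotated = back + front = 'bpfxowc' + 'wv'
Result: bpfxowcwv


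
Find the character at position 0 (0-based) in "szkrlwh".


Input string: 'szkrlwh'
Operation: get character at index 0
Index mapping: s[0]='s'
Result: 's'


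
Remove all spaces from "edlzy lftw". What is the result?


Input string: 'edlzy lftw'
Operation: remove all spaces
Words: 'edlzy', 'lftw'
Join without spaces: edlzylftw


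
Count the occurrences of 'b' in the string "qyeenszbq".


Input string: 'qyeenszbq'
Target character: 'b'
Scan each position: s[7]='b'
Matches found at indices: 7
Total: 1


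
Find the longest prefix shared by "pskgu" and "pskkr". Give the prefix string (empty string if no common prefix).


String 1: 'pskgu'
String 2: 'pskkr'
Compare position by position:
pos 0: 'p' vs 'p' match
pos 1: 's' vs 's' match
pos 2: 'k' vs 'k' match
pos 3: 'g' vs 'k' differ -> stop
Longest common prefix: "psk" (length 3)


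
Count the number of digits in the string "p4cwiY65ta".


Input string: 'p4cwiY65ta'
Operation: count digit characters (0-9)
Scan: 'p', '4'(digit), 'c', 'w', 'i', 'Y', '6'(digit), '5'(digit), 't', 'a'
Digits found: 3
Result: 3


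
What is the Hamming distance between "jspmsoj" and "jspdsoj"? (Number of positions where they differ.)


String 1: 'jspmsoj'
String 2: 'jspdsoj'
Compare each position: pos 0: 'j'=='j', pos 1: 's'=='s', pos 2: 'p'=='p', pos 3: 'm'!='d', pos 4: 's'=='s', pos 5: 'o'=='o', pos 6: 'j'=='j'
Differing positions: 1
Hamming distance: 1


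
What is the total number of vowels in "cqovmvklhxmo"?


Input string: 'cqovmvklhxmo'
Operation: count vowels (a, e, i, o, u)
Scan: s[0]='c', s[1]='q', s[2]='o' (vowel), s[3]='v', s[4]='m', s[5]='v', s[6]='k', s[7]='l', s[8]='h', s[9]='x', s[10]='m', s[11]='o' (vowel)
Vowels found: 2
Result: 2


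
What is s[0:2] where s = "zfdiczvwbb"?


Input string: 'zfdiczvwbb'
Operation: slice [0:2]
Extract characters: s[0]='z', s[1]='f'
Result: zf


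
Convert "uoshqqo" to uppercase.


Input string: 'uoshqqo'
Operation: convert each letter to uppercase
Mapping: 'u'->'U', 'o'->'O', 's'->'S', 'h'->'H', 'q'->'Q', 'q'->'Q', 'o'->'O'
Result: UOSHQQO


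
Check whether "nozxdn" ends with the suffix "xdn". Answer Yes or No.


Input string: 'nozxdn'
Suffix to check: 'xdn'
Last 3 characters of input: 'xdn'
Match: True
Result: Yes


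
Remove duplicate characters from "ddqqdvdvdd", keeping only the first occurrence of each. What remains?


Input: 'ddqqdvdvdd'
Operation: keep first occurrence of each character
Scan: s[0]='d' new -> keep; s[1]='d' seen -> skip; s[2]='q' new -> keep; s[3]='q' seen -> skip; s[4]='d' seen -> skip; s[5]='v' new -> keep; s[6]='d' seen -> skip; s[7]='v' seen -> skip; s[8]='d' seen -> skip; s[9]='d' seen -> skip
Result: dqv


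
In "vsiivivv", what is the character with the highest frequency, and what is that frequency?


Input: 'vsiivivv'
Operation: tally each character
Counts: 'i':3, 's':1, 'v':4
Maximum: 'v' appears 4 times


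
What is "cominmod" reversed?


Input string: 'cominmod'
Operation: reverse character order
Original order: 'c' -> 'o' -> 'm' -> 'i' -> 'n' -> 'm' -> 'o' -> 'd'
Reversed order: 'd' -> 'o' -> 'm' -> 'n' -> 'i' -> 'm' -> 'o' -> 'c'
Result: domnimoc


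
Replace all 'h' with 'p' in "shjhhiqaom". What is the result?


Input string: 'shjhhiqaom'
Operation: replace 'h' with 'p'
Positions of 'h': 1, 3, 4
After replacement: spjppiqaom


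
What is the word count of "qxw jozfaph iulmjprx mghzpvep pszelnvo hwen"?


Input string: 'qxw jozfaph iulmjprx mghzpvep pszelnvo hwen'
Operation: split by spaces
Words found: 'qxw', 'jozfaph', 'iulmjprx', 'mghzpvep', 'pszelnvo', 'hwen'
Word count: 6


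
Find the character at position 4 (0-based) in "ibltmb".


Input string: 'ibltmb'
Operation: get character at index 4
Index mapping: s[0]='i', s[1]='b', s[2]='l', s[3]='t', s[4]='m'
Result: 'm'


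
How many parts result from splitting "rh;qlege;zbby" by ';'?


Input string: 'rh;qlege;zbby'
Delimiter: ';'
Split result: 'rh', 'qlege', 'zbby'
Number of parts: 3


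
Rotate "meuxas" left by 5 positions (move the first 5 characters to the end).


Input: 'meuxas', shift = 5
Operation: split at index 5 and swap parts
Front part s[0:5] = 'meuxa'
Back part s[5:] = 's'
Rotated = back + front = 's' + 'meuxa'
Result: smeuxa


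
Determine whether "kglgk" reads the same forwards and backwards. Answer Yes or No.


Input string: 'kglgk'
Reversed: 'kglgk'
Compare pairs: s[0]='k' vs s[4]='k' (match), s[1]='g' vs s[3]='g' (match)
Palindrome: Yes


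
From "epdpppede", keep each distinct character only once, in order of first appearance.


Input: 'epdpppede'
Operation: keep first occurrence of each character
Scan: s[0]='e' new -> keep; s[1]='p' new -> keep; s[2]='d' new -> keep; s[3]='p' seen -> skip; s[4]='p' seen -> skip; s[5]='p' seen -> skip; s[6]='e' seen -> skip; s[7]='d' seen -> skip; s[8]='e' seen -> skip
Result: epd


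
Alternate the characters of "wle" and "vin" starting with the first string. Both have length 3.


String 1: 'wle'
String 2: 'vin'
Operation: alternate characters
Pairs: 'w'+'v', 'l'+'i', 'e'+'n'
Result: wvlien


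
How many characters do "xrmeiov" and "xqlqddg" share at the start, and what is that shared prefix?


String 1: 'xrmeiov'
String 2: 'xqlqddg'
Compare position by position:
pos 0: 'x' vs 'x' match
pos 1: 'r' vs 'q' differ -> stop
Longest common prefix: "x" (length 1)


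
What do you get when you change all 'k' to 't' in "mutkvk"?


Input string: 'mutkvk'
Operation: replace 'k' with 't'
Positions of 'k': 3, 5
After replacement: muttvt


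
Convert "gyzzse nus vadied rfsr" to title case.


Input string: 'gyzzse nus vadied rfsr'
Operation: capitalize first letter of each word
Word transformations: 'gyzzse'->'Gyzzse', 'nus'->'Nus', 'vadied'->'Vadied', 'rfsr'->'Rfsr'
Result: Gyzzse Nus Vadied Rfsr


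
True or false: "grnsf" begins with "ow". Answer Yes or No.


Input string: 'grnsf'
Prefix to check: 'ow'
First 2 characters of input: 'gr'
Match: False
Result: No


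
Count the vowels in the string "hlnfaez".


Input string: 'hlnfaez'
Operation: count vowels (a, e, i, o, u)
Scan: s[0]='h', s[1]='l', s[2]='n', s[3]='f', s[4]='a' (vowel), s[5]='e' (vowel), s[6]='z'
Vowels found: 2
Result: 2


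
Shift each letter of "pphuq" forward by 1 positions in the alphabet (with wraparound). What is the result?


Input: 'pphuq', shift = 1
Operation: for each letter, (position + 1) mod 26
Mapping: 'p'(15+1=16)->'q', 'p'(15+1=16)->'q', 'h'(7+1=8)->'i', 'u'(20+1=21)->'v', 'q'(16+1=17)->'r'
Result: qqivr


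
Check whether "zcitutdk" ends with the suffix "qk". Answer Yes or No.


Input string: 'zcitutdk'
Suffix to check: 'qk'
Last 2 characters of input: 'dk'
Match: False
Result: No


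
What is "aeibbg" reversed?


Input string: 'aeibbg'
Operation: reverse character order
Original order: 'a' -> 'e' -> 'i' -> 'b' -> 'b' -> 'g'
Reversed order: 'g' -> 'b' -> 'b' -> 'i' -> 'e' -> 'a'
Result: gbbiea


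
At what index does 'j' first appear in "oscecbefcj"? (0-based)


Input string: 'oscecbefcj'
Target: 'j'
Scanning left to right: s[0]='o', s[1]='s', s[2]='c', s[3]='e', s[4]='c', s[5]='b', s[6]='e', s[7]='f', s[8]='c', s[9]='j'
First match at index: 9


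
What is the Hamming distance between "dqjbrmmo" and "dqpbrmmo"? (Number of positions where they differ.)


String 1: 'dqjbrmmo'
String 2: 'dqpbrmmo'
Compare each position: pos 0: 'd'=='d', pos 1: 'q'=='q', pos 2: 'j'!='p', pos 3: 'b'=='b', pos 4: 'r'=='r', pos 5: 'm'=='m', pos 6: 'm'=='m', pos 7: 'o'=='o'
Differing positions: 1
Hamming distance: 1


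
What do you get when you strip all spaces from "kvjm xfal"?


Input string: 'kvjm xfal'
Operation: remove all spaces
Words: 'kvjm', 'xfal'
Join without spaces: kvjmxfal


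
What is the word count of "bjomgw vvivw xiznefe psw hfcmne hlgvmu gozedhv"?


Input string: 'bjomgw vvivw xiznefe psw hfcmne hlgvmu gozedhv'
Operation: split by spaces
Words found: 'bjomgw', 'vvivw', 'xiznefe', 'psw', 'hfcmne', 'hlgvmu', 'gozedhv'
Word count: 7


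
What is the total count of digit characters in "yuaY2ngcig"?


Input string: 'yuaY2ngcig'
Operation: count digit characters (0-9)
Scan: 'y', 'u', 'a', 'Y', '2'(digit), 'n', 'g', 'c', 'i', 'g'
Digits found: 1
Result: 1


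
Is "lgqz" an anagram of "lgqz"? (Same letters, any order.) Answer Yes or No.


String 1: 'lgqz' -> sorted: 'glqz'
String 2: 'lgqz' -> sorted: 'glqz'
Compare sorted forms: 'glqz' == 'glqz'
Anagram: Yes


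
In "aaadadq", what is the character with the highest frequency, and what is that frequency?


Input: 'aaadadq'
Operation: tally each character
Counts: 'a':4, 'd':2, 'q':1
Maximum: 'a' appears 4 times


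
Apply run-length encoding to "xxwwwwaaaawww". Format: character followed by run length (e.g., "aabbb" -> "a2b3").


Input: 'xxwwwwaaaawww'
Operation: identify consecutive runs
Runs: 'xx' -> x2, 'wwww' -> w4, 'aaaa' -> a4, 'www' -> w3
Encoded: x2w4a4w3


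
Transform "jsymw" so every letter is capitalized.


Input string: 'jsymw'
Operation: convert each letter to uppercase
Mapping: 'j'->'J', 's'->'S', 'y'->'Y', 'm'->'M', 'w'->'W'
Result: JSYMW


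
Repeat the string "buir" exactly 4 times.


Input string: 'buir'
Operation: repeat 4 times
Concatenation: 'buir' + 'buir' + 'buir' + 'buir'
Result: buirbuirbuirbuir


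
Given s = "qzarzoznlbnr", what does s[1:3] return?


Input string: 'qzarzoznlbnr'
Operation: slice [1:3]
Extract characters: s[1]='z', s[2]='a'
Result: za


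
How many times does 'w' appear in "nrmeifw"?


Input string: 'nrmeifw'
Target character: 'w'
Scan each position: s[6]='w'
Matches found at indices: 6
Total: 1


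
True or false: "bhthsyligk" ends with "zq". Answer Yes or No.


Input string: 'bhthsyligk'
Suffix to check: 'zq'
Last 2 characters of input: 'gk'
Match: False
Result: No


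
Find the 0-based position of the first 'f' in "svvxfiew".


Input string: 'svvxfiew'
Target: 'f'
Scanning left to right: s[0]='s', s[1]='v', s[2]='v', s[3]='x', s[4]='f'
First match at index: 4


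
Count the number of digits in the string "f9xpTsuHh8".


Input string: 'f9xpTsuHh8'
Operation: count digit characters (0-9)
Scan: 'f', '9'(digit), 'x', 'p', 'T', 's', 'u', 'H', 'h', '8'(digit)
Digits found: 2
Result: 2


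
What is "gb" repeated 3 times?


Input string: 'gb'
Operation: repeat 3 times
Concatenation: 'gb' + 'gb' + 'gb'
Result: gbgbgb


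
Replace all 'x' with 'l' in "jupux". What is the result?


Input string: 'jupux'
Operation: replace 'x' with 'l'
Positions of 'x': 4
After replacement: jupul


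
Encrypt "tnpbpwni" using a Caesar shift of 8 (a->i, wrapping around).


Input: 'tnpbpwni', shift = 8
Operation: for each letter, (position + 8) mod 26
Mapping: 't'(19+8=27, 27 mod 26=1)->'b', 'n'(13+8=21)->'v', 'p'(15+8=23)->'x', 'b'(1+8=9)->'j', 'p'(15+8=23)->'x', 'w'(22+8=30, 30 mod 26=4)->'e', 'n'(13+8=21)->'v', 'i'(8+8=16)->'q'
Result: bvxjxevq


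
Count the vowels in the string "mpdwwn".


Input string: 'mpdwwn'
Operation: count vowels (a, e, i, o, u)
Scan: s[0]='m', s[1]='p', s[2]='d', s[3]='w', s[4]='w', s[5]='n'
Vowels found: 0
Result: 0


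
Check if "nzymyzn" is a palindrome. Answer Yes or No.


Input string: 'nzymyzn'
Reversed: 'nzymyzn'
Compare pairs: s[0]='n' vs s[6]='n' (match), s[1]='z' vs s[5]='z' (match), s[2]='y' vs s[4]='y' (match)
Palindrome: Yes


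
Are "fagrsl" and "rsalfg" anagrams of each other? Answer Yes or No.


String 1: 'fagrsl' -> sorted: 'afglrs'
String 2: 'rsalfg' -> sorted: 'afglrs'
Compare sorted forms: 'afglrs' == 'afglrs'
Anagram: Yes


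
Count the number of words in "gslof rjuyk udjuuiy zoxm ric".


Input string: 'gslof rjuyk udjuuiy zoxm ric'
Operation: split by spaces
Words found: 'gslof', 'rjuyk', 'udjuuiy', 'zoxm', 'ric'
Word count: 5


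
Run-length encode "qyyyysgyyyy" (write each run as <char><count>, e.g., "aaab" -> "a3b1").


Input: 'qyyyysgyyyy'
Operation: identify consecutive runs
Runs: 'q' -> q1, 'yyyy' -> y4, 's' -> s1, 'g' -> g1, 'yyyy' -> y4
Encoded: q1y4s1g1y4


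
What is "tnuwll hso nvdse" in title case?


Input string: 'tnuwll hso nvdse'
Operation: capitalize first letter of each word
Word transformations: 'tnuwll'->'Tnuwll', 'hso'->'Hso', 'nvdse'->'Nvdse'
Result: Tnuwll Hso Nvdse


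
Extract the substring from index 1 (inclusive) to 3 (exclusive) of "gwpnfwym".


Input string: 'gwpnfwym'
Operation: slice [1:3]
Extract characters: s[1]='w', s[2]='p'
Result: wp


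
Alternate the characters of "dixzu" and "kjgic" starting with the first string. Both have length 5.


String 1: 'dixzu'
String 2: 'kjgic'
Operation: alternate characters
Pairs: 'd'+'k', 'i'+'j', 'x'+'g', 'z'+'i', 'u'+'c'
Result: dkijxgziuc


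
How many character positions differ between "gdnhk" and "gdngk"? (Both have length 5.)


String 1: 'gdnhk'
String 2: 'gdngk'
Compare each position: pos 0: 'g'=='g', pos 1: 'd'=='d', pos 2: 'n'=='n', pos 3: 'h'!='g', pos 4: 'k'=='k'
Differing positions: 1
Hamming distance: 1


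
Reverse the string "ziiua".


Input string: 'ziiua'
Operation: reverse character order
Original order: 'z' -> 'i' -> 'i' -> 'u' -> 'a'
Reversed order: 'a' -> 'u' -> 'i' -> 'i' -> 'z'
Result: auiiz


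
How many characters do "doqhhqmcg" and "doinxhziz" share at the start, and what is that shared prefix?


String 1: 'doqhhqmcg'
String 2: 'doinxhziz'
Compare position by position:
pos 0: 'd' vs 'd' match
pos 1: 'o' vs 'o' match
pos 2: 'q' vs 'i' differ -> stop
Longest common prefix: "do" (length 2)


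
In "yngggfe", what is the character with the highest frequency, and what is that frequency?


Input: 'yngggfe'
Operation: tally each character
Counts: 'e':1, 'f':1, 'g':3, 'n':1, 'y':1
Maximum: 'g' appears 3 times


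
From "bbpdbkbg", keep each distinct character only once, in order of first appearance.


Input: 'bbpdbkbg'
Operation: keep first occurrence of each character
Scan: s[0]='b' new -> keep; s[1]='b' seen -> skip; s[2]='p' new -> keep; s[3]='d' new -> keep; s[4]='b' seen -> skip; s[5]='k' new -> keep; s[6]='b' seen -> skip; s[7]='g' new -> keep
Result: bpdkg


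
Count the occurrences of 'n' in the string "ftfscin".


Input string: 'ftfscin'
Target character: 'n'
Scan each position: s[6]='n'
Matches found at indices: 6
Total: 1


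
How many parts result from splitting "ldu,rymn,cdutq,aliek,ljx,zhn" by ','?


Input string: 'ldu,rymn,cdutq,aliek,ljx,zhn'
Delimiter: ','
Split result: 'ldu', 'rymn', 'cdutq', 'aliek', 'ljx', 'zhn'
Number of parts: 6


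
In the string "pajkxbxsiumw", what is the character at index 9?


Input string: 'pajkxbxsiumw'
Operation: get character at index 9
Index mapping: s[0]='p', s[1]='a', s[2]='j', s[3]='k', s[4]='x', s[5]='b', s[6]='x', s[7]='s', s[8]='i', s[9]='u'
Result: 'u'


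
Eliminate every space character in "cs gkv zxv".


Input string: 'cs gkv zxv'
Operation: remove all spaces
Words: 'cs', 'gkv', 'zxv'
Join without spaces: csgkvzxv


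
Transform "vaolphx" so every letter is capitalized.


Input string: 'vaolphx'
Operation: convert each letter to uppercase
Mapping: 'v'->'V', 'a'->'A', 'o'->'O', 'l'->'L', 'p'->'P', 'h'->'H', 'x'->'X'
Result: VAOLPHX


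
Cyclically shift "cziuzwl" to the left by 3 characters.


Input: 'cziuzwl', shift = 3
Operation: split at index 3 and swap parts
Front part s[0:3] = 'czi'
Back part s[3:] = 'uzwl'
Rotated = back + front = 'uzwl' + 'czi'
Result: uzwlczi


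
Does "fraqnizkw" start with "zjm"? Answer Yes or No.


Input string: 'fraqnizkw'
Prefix to check: 'zjm'
First 3 characters of input: 'fra'
Match: False
Result: No


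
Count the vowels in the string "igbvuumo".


Input string: 'igbvuumo'
Operation: count vowels (a, e, i, o, u)
Scan: s[0]='i' (vowel), s[1]='g', s[2]='b', s[3]='v', s[4]='u' (vowel), s[5]='u' (vowel), s[6]='m', s[7]='o' (vowel)
Vowels found: 4
Result: 4


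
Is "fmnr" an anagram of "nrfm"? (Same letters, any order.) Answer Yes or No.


String 1: 'nrfm' -> sorted: 'fmnr'
String 2: 'fmnr' -> sorted: 'fmnr'
Compare sorted forms: 'fmnr' == 'fmnr'
Anagram: Yes


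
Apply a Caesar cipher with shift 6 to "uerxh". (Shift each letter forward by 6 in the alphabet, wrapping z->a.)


Input: 'uerxh', shift = 6
Operation: for each letter, (position + 6) mod 26
Mapping: 'u'(20+6=26, 26 mod 26=0)->'a', 'e'(4+6=10)->'k', 'r'(17+6=23)->'x', 'x'(23+6=29, 29 mod 26=3)->'d', 'h'(7+6=13)->'n'
Result: akxdn


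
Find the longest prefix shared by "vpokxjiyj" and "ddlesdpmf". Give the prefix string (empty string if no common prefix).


String 1: 'vpokxjiyj'
String 2: 'ddlesdpmf'
Compare position by position:
pos 0: 'v' vs 'd' differ -> stop
Longest common prefix: "" (length 0)
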